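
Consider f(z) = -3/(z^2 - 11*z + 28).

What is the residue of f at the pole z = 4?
Write f(z) = P(z)/Q(z) with P(z) = -3 and Q(z) = z^2 - 11*z + 28.
The denominator factors as Q(z) = (z - 4)*(z - 7), so z = 4 is a simple zero of Q and P is analytic there; z = 4 is therefore a simple pole and
  Res(f, z₀) = P(z₀)/Q'(z₀).

Q'(z) = 2*z - 11, so Q'(4) = -3.
P(4) = -3.

Res(f, 4) = (-3)/(-3) = 1

Final answer: 1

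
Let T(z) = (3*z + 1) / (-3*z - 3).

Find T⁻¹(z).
Set w = T(z) = (3*z + 1) / (-3*z - 3) and solve for z:
  w*(-3*z - 3) = 3*z + 1
  -3*w + z*(-3*w - 3) - 1 = 0
  z*(-3*w - 3) = 3*w + 1
  z = (-3*w - 1)/(3*w + 3)
Renaming the variable, T⁻¹(z) = (-3*z - 1)/(3*z + 3).
(Check: ad - bc = -6 ≠ 0, so T is invertible.)

Final answer: (-3*z - 1)/(3*z + 3)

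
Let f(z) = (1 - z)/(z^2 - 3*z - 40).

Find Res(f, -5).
Write f(z) = P(z)/Q(z) with P(z) = 1 - z and Q(z) = z^2 - 3*z - 40.
The denominator factors as Q(z) = (z - 8)*(z + 5), so z = -5 is a simple zero of Q and P is analytic there; z = -5 is therefore a simple pole and
  Res(f, z₀) = P(z₀)/Q'(z₀).

Q'(z) = 2*z - 3, so Q'(-5) = -13.
P(-5) = 6.

Res(f, -5) = (6)/(-13) = -6/13

Final answer: -6/13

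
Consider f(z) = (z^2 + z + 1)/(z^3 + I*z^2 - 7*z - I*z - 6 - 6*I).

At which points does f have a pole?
{-2, -1 - I, 3}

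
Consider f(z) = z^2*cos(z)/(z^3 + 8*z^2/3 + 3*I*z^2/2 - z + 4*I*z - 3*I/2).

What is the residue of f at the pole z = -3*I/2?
Write f(z) = P(z)/Q(z) with P(z) = z^2*cos(z) and Q(z) = z^3 + 8*z^2/3 + 3*I*z^2/2 - z + 4*I*z - 3*I/2.
The denominator factors as Q(z) = (z - 1/3)*(z + 3*I/2)*(z + 3), so z = -3*I/2 is a simple zero of Q and P is analytic there; z = -3*I/2 is therefore a simple pole and
  Res(f, z₀) = P(z₀)/Q'(z₀).

Q'(z) = 3*z^2 + 16*z/3 + 3*I*z - 1 + 4*I, so Q'(-3*I/2) = -13/4 - 4*I.
P(-3*I/2) = -9*cosh(3/2)/4.

Res(f, -3*I/2) = (-9*cosh(3/2)/4)/(-13/4 - 4*I) = (117/425 - 144*I/425)*cosh(3/2)

Final answer: (117/425 - 144*I/425)*cosh(3/2)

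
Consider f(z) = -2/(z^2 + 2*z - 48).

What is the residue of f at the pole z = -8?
1/7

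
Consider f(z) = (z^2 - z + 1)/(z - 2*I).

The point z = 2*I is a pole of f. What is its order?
1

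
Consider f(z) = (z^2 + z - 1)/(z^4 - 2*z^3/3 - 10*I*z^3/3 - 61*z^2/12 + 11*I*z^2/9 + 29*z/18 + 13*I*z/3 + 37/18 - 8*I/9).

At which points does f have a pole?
{-1 + I/2, -1/3 + I, 1 + I/3, 1 + 3*I/2}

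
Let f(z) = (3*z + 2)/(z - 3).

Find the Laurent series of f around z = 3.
Put w = z - (3), i.e. z = w + 3. The denominator is w, so it suffices to rewrite the numerator in powers of w.

P(z) = 3*z + 2
P(w + 3) = 11 + 3*w

Dividing each term by w:
  f = 11/w + 3

Substituting back w = z - 3:
  f(z) = 11/(z - 3) + 3

The series is finite because the numerator is a polynomial; the negative powers form the principal part, and the coefficient of 1/(z - 3) gives Res(f, 3) = 11.

Final answer: 11/(z - 3) + 3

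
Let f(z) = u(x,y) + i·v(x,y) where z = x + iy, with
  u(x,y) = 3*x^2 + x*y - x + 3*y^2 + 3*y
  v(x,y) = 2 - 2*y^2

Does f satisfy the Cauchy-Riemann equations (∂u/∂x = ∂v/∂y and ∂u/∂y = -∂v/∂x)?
∂u/∂x = 6*x + y - 1
∂v/∂y = -4*y
∂u/∂y = x + 6*y + 3
∂v/∂x = 0
∂u/∂x ≠ ∂v/∂y and ∂u/∂y ≠ -∂v/∂x; the Cauchy-Riemann equations are not satisfied, so f is not analytic.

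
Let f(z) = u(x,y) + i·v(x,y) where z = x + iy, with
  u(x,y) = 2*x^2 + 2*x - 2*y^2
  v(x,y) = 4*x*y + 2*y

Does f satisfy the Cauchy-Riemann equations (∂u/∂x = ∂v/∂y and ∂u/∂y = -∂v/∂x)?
∂u/∂x = 4*x + 2
∂v/∂y = 4*x + 2
∂u/∂y = -4*y
∂v/∂x = 4*y
∂u/∂x = ∂v/∂y and ∂u/∂y = -∂v/∂x hold identically; f is analytic.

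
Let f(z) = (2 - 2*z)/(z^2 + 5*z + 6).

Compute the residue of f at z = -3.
Write f(z) = P(z)/Q(z) with P(z) = 2 - 2*z and Q(z) = z^2 + 5*z + 6.
The denominator factors as Q(z) = (z + 2)*(z + 3), so z = -3 is a simple zero of Q and P is analytic there; z = -3 is therefore a simple pole and
  Res(f, z₀) = P(z₀)/Q'(z₀).

Q'(z) = 2*z + 5, so Q'(-3) = -1.
P(-3) = 8.

Res(f, -3) = (8)/(-1) = -8

Final answer: -8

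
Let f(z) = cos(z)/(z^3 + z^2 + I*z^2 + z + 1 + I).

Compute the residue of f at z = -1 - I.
Write f(z) = P(z)/Q(z) with P(z) = cos(z) and Q(z) = z^3 + z^2 + I*z^2 + z + 1 + I.
The denominator factors as Q(z) = (z + I)*(z - I)*(z + 1 + I), so z = -1 - I is a simple zero of Q and P is analytic there; z = -1 - I is therefore a simple pole and
  Res(f, z₀) = P(z₀)/Q'(z₀).

Q'(z) = 3*z^2 + 2*z + 2*I*z + 1, so Q'(-1 - I) = 1 + 2*I.
P(-1 - I) = cos(1 + I).

Res(f, -1 - I) = (cos(1 + I))/(1 + 2*I) = (1/5 - 2*I/5)*cos(1 + I)

Final answer: (1/5 - 2*I/5)*cos(1 + I)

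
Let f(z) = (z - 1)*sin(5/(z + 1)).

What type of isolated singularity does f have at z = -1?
Let u = z + 1. Then
  sin(5/u) = Σ_{k≥0} (-1)^k (5)^(2k+1)/((2k+1)!·u^(2k+1)) = 5/u - 125/(6*u^3) + 625/(24*u^5) + ...
which has infinitely many negative powers of u, so sin(5/(z + 1)) has an essential singularity at z = -1.
The extra factor z - 1 is a nonzero polynomial; if the product had at most a pole at z = -1, dividing by that polynomial would leave sin(5/(z + 1)) with at most a pole too — contradiction. (Equivalently, the product's Laurent series still has infinitely many negative powers.)
So the singularity is essential.

Final answer: essential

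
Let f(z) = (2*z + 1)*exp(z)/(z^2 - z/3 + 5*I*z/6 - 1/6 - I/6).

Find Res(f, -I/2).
Write f(z) = P(z)/Q(z) with P(z) = (2*z + 1)*exp(z) and Q(z) = z^2 - z/3 + 5*I*z/6 - 1/6 - I/6.
The denominator factors as Q(z) = (z + I/2)*(z - 1/3 + I/3), so z = -I/2 is a simple zero of Q and P is analytic there; z = -I/2 is therefore a simple pole and
  Res(f, z₀) = P(z₀)/Q'(z₀).

Q'(z) = 2*z - 1/3 + 5*I/6, so Q'(-I/2) = -1/3 - I/6.
P(-I/2) = (1 - I)*exp(-I/2).

Res(f, -I/2) = ((1 - I)*exp(-I/2))/(-1/3 - I/6) = (-6/5 + 18*I/5)*exp(-I/2)

Final answer: (-6/5 + 18*I/5)*exp(-I/2)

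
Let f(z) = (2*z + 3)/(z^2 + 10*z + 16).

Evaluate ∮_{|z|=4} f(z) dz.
By the residue theorem, ∮_C f(z) dz = 2πi · (sum of the residues of f at the poles inside |z| = 4).

The denominator factors as (z + 2)*(z + 8), so the singularities of f are simple poles at z = -2, z = -8.
  |-2|² = 4 < 16 = 4², so this pole is inside the contour.
  |-8|² = 64 > 16 = 4², so this pole is outside the contour.

With P(z) = 2*z + 3 and Q(z) = z^2 + 10*z + 16, each pole is simple, so Res(f, z₀) = P(z₀)/Q'(z₀) with Q'(z) = 2*z + 10.
  Res(f, -2) = P(-2)/Q'(-2) = (-1)/(6) = -1/6

∮_C f(z) dz = 2πi · (-1/6) = -I*pi/3

Final answer: -I*pi/3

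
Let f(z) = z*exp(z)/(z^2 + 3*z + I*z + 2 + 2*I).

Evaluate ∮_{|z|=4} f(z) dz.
By the residue theorem, ∮_C f(z) dz = 2πi · (sum of the residues of f at the poles inside |z| = 4).

The denominator factors as (z + 1 + I)*(z + 2), so the singularities of f are simple poles at z = -1 - I, z = -2.
  |-1 - I|² = 2 < 16 = 4², so this pole is inside the contour.
  |-2|² = 4 < 16 = 4², so this pole is inside the contour.

With P(z) = z*exp(z) and Q(z) = z^2 + 3*z + I*z + 2 + 2*I, each pole is simple, so Res(f, z₀) = P(z₀)/Q'(z₀) with Q'(z) = 2*z + 3 + I.
  Res(f, -1 - I) = P(-1 - I)/Q'(-1 - I) = ((-1 - I)*exp(-1 - I))/(1 - I) = -I*exp(-1 - I)
  Res(f, -2) = P(-2)/Q'(-2) = (-2*exp(-2))/(-1 + I) = (1 + I)*exp(-2)

Sum of residues inside C: -I*exp(-1 - I) + (1 + I)*exp(-2)
∮_C f(z) dz = 2πi · (-I*exp(-1 - I) + (1 + I)*exp(-2)) = 2*pi*exp(-1 - I) + pi*(-2 + 2*I)*exp(-2)

Final answer: 2*pi*exp(-1 - I) + pi*(-2 + 2*I)*exp(-2)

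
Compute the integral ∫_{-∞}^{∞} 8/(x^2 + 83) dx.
8*sqrt(83)*pi/83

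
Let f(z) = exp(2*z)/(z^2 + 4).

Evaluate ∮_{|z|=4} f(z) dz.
By the residue theorem, ∮_C f(z) dz = 2πi · (sum of the residues of f at the poles inside |z| = 4).

The denominator factors as (z - 2*I)*(z + 2*I), so the singularities of f are simple poles at z = 2*I, z = -2*I.
  |2*I|² = 4 < 16 = 4², so this pole is inside the contour.
  |-2*I|² = 4 < 16 = 4², so this pole is inside the contour.

With P(z) = exp(2*z) and Q(z) = z^2 + 4, each pole is simple, so Res(f, z₀) = P(z₀)/Q'(z₀) with Q'(z) = 2*z.
  Res(f, 2*I) = P(2*I)/Q'(2*I) = (exp(4*I))/(4*I) = -I*exp(4*I)/4
  Res(f, -2*I) = P(-2*I)/Q'(-2*I) = (exp(-4*I))/(-4*I) = I*exp(-4*I)/4

Sum of residues inside C: I*exp(-4*I)/4 - I*exp(4*I)/4
∮_C f(z) dz = 2πi · (I*exp(-4*I)/4 - I*exp(4*I)/4) = pi*exp(4*I)/2 - pi*exp(-4*I)/2

Final answer: pi*exp(4*I)/2 - pi*exp(-4*I)/2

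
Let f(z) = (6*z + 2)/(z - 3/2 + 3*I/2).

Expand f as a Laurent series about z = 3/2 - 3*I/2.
Put w = z - (3/2 - 3*I/2), i.e. z = w + 3/2 - 3*I/2. The denominator is w, so it suffices to rewrite the numerator in powers of w.

P(z) = 6*z + 2
P(w + 3/2 - 3*I/2) = 11 - 9*I + 6*w

Dividing each term by w:
  f = (11 - 9*I)/w + 6

Substituting back w = z - 3/2 + 3*I/2:
  f(z) = (11 - 9*I)/(z - 3/2 + 3*I/2) + 6

The series is finite because the numerator is a polynomial; the negative powers form the principal part, and the coefficient of 1/(z - 3/2 + 3*I/2) gives Res(f, 3/2 - 3*I/2) = 11 - 9*I.

Final answer: (11 - 9*I)/(z - 3/2 + 3*I/2) + 6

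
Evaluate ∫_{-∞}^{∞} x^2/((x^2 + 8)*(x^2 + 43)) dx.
Let f(z) = z^2/((z^2 + 8)*(z^2 + 43)). The denominator has no real zeros and deg Q - deg P = 2 ≥ 2, so the integral of f over the upper semicircle |z| = R tends to 0 as R → ∞. Closing the contour in the upper half-plane,
  ∫_{-∞}^{∞} f(x) dx = 2πi · Σ Res(f, z_k)  over the poles with Im z_k > 0.

Zeros of the denominator: z^2 + 8 = 0 gives z = ±2*sqrt(2)*I; z^2 + 43 = 0 gives z = ±sqrt(43)*I.
Upper half-plane: z = 2*sqrt(2)*I, z = sqrt(43)*I (simple).

Each pole is a simple zero of Q(z) = z^4 + 51*z^2 + 344, so Res(f, z₀) = P(z₀)/Q'(z₀) with P(z) = z^2, Q'(z) = 4*z^3 + 102*z:
  Res(f, 2*sqrt(2)*I) = (-8)/(140*sqrt(2)*I) = sqrt(2)*I/35
  Res(f, sqrt(43)*I) = (-43)/(-70*sqrt(43)*I) = -sqrt(43)*I/70

Sum of residues: I*(-sqrt(43) + 2*sqrt(2))/70
∫_{-∞}^{∞} f(x) dx = 2πi · (I*(-sqrt(43) + 2*sqrt(2))/70) = pi*(-2*sqrt(2) + sqrt(43))/35

Final answer: pi*(-2*sqrt(2) + sqrt(43))/35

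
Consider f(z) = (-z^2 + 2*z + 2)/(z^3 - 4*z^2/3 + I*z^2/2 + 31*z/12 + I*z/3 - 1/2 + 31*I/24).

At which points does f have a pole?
The singularities of f are the zeros of the denominator. Factoring,
  z^3 - 4*z^2/3 + I*z^2/2 + 31*z/12 + I*z/3 - 1/2 + 31*I/24 = (z + I/2)*(z - 1 + 3*I/2)*(z - 1/3 - 3*I/2)
so the candidates are z = -I/2, z = 1 - 3*I/2, z = 1/3 + 3*I/2.

Check the numerator P(z) = -z^2 + 2*z + 2 at each one:
  P(-I/2) = 9/4 - I ≠ 0, so z = -I/2 is a (simple) pole.
  P(1 - 3*I/2) = 21/4 ≠ 0, so z = 1 - 3*I/2 is a (simple) pole.
  P(1/3 + 3*I/2) = 173/36 + 2*I ≠ 0, so z = 1/3 + 3*I/2 is a (simple) pole.

Poles of f: {-I/2, 1/3 + 3*I/2, 1 - 3*I/2}

Final answer: {-I/2, 1/3 + 3*I/2, 1 - 3*I/2}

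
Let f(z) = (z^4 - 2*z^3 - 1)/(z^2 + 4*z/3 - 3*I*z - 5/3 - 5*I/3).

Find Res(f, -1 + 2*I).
Write f(z) = P(z)/Q(z) with P(z) = z^4 - 2*z^3 - 1 and Q(z) = z^2 + 4*z/3 - 3*I*z - 5/3 - 5*I/3.
The denominator factors as Q(z) = (z + 1/3 - I)*(z + 1 - 2*I), so z = -1 + 2*I is a simple zero of Q and P is analytic there; z = -1 + 2*I is therefore a simple pole and
  Res(f, z₀) = P(z₀)/Q'(z₀).

Q'(z) = 2*z + 4/3 - 3*I, so Q'(-1 + 2*I) = -2/3 + I.
P(-1 + 2*I) = -30 + 28*I.

Res(f, -1 + 2*I) = (-30 + 28*I)/(-2/3 + I) = 432/13 + 102*I/13

Final answer: 432/13 + 102*I/13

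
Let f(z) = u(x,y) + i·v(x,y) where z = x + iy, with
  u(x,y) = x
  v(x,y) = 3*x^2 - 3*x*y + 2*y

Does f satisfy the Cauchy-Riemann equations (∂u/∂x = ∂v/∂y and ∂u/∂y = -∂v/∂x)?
∂u/∂x = 1
∂v/∂y = 2 - 3*x
∂u/∂y = 0
∂v/∂x = 6*x - 3*y
∂u/∂x ≠ ∂v/∂y and ∂u/∂y ≠ -∂v/∂x; the Cauchy-Riemann equations are not satisfied, so f is not analytic.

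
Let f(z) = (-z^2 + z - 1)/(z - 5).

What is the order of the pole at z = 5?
Factor the denominator:
  z - 5 = (z - 5)

The numerator P(z) = -z^2 + z - 1 has P(5) = -21 ≠ 0, so no factor of (z - 5) cancels.
Near z = 5 we can therefore write f(z) = g(z)/(z - 5) with g analytic at 5 and g(5) ≠ 0 (g is just the numerator).

Hence z = 5 is a pole of order 1.

Final answer: 1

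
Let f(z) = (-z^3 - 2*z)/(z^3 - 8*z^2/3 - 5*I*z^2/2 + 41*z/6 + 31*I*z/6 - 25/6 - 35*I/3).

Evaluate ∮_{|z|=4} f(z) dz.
By the residue theorem, ∮_C f(z) dz = 2πi · (sum of the residues of f at the poles inside |z| = 4).

The denominator factors as (z - 2/3 - 3*I)*(z - 1 + 2*I)*(z - 1 - 3*I/2), so the singularities of f are simple poles at z = 2/3 + 3*I, z = 1 - 2*I, z = 1 + 3*I/2.
  |2/3 + 3*I|² = 85/9 < 16 = 4², so this pole is inside the contour.
  |1 - 2*I|² = 5 < 16 = 4², so this pole is inside the contour.
  |1 + 3*I/2|² = 13/4 < 16 = 4², so this pole is inside the contour.

With P(z) = -z^3 - 2*z and Q(z) = z^3 - 8*z^2/3 - 5*I*z^2/2 + 41*z/6 + 31*I*z/6 - 25/6 - 35*I/3, each pole is simple, so Res(f, z₀) = P(z₀)/Q'(z₀) with Q'(z) = 3*z^2 - 16*z/3 - 5*I*z + 41/6 + 31*I/6.
  Res(f, 2/3 + 3*I) = P(2/3 + 3*I)/Q'(2/3 + 3*I) = (442/27 + 17*I)/(-133/18 - 13*I/6) = -4511/1695 - 859*I/565
  Res(f, 1 - 2*I) = P(1 - 2*I)/Q'(1 - 2*I) = (9 + 2*I)/(-35/2 - 7*I/6) = -411/791 - 9*I/113
  Res(f, 1 + 3*I/2) = P(1 + 3*I/2)/Q'(1 + 3*I/2) = (15/4 - 33*I/8)/(21/4 + 7*I/6) = 18/35 - 9*I/10

Sum of residues inside C: -8/3 - 5*I/2
∮_C f(z) dz = 2πi · (-8/3 - 5*I/2) = pi*(5 - 16*I/3)

Final answer: pi*(5 - 16*I/3)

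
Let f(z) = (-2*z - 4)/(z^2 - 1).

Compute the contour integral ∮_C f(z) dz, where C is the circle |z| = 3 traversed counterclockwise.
-4*I*pi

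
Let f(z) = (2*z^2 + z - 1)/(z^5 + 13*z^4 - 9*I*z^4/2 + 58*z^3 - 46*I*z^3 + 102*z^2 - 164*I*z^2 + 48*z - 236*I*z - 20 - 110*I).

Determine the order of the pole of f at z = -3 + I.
4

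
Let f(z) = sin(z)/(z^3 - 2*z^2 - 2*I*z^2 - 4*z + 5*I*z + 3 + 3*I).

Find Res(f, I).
Write f(z) = P(z)/Q(z) with P(z) = sin(z) and Q(z) = z^3 - 2*z^2 - 2*I*z^2 - 4*z + 5*I*z + 3 + 3*I.
The denominator factors as Q(z) = (z - I)*(z + 1 - I)*(z - 3), so z = I is a simple zero of Q and P is analytic there; z = I is therefore a simple pole and
  Res(f, z₀) = P(z₀)/Q'(z₀).

Q'(z) = 3*z^2 - 4*z - 4*I*z - 4 + 5*I, so Q'(I) = -3 + I.
P(I) = I*sinh(1).

Res(f, I) = (I*sinh(1))/(-3 + I) = (1/10 - 3*I/10)*sinh(1)

Final answer: (1/10 - 3*I/10)*sinh(1)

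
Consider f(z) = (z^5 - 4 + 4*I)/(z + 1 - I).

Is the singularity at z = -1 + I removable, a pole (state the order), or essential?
The numerator vanishes at z = -1 + I ((-1 + I)^5 = 4 - 4*I), so it is divisible by z + 1 - I:
  z^5 - 4 + 4*I = (z + 1 - I)*(z^4 - z^3 + I*z^3 - 2*I*z^2 + 2*z + 2*I*z - 4)
Hence for z ≠ -1 + I, f(z) = z^4 - z^3 + I*z^3 - 2*I*z^2 + 2*z + 2*I*z - 4, a polynomial, and lim_{z→-1 + I} f(z) = -20 is finite.
So the singularity is removable.

Final answer: removable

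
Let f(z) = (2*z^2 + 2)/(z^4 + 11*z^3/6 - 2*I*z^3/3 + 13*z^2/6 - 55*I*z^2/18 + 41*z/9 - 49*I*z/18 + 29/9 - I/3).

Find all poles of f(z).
The singularities of f are the zeros of the denominator. Factoring,
  z^4 + 11*z^3/6 - 2*I*z^3/3 + 13*z^2/6 - 55*I*z^2/18 + 41*z/9 - 49*I*z/18 + 29/9 - I/3 = (z + I)*(z - 2/3 - 2*I)*(z + 3/2 + I/3)*(z + 1)
so the candidates are z = -I, z = 2/3 + 2*I, z = -3/2 - I/3, z = -1.

Check the numerator P(z) = 2*z^2 + 2 at each one:
  P(-I) = 0, so the factor (z + I) cancels and z = -I is only a removable singularity, not a pole.
  P(2/3 + 2*I) = -46/9 + 16*I/3 ≠ 0, so z = 2/3 + 2*I is a (simple) pole.
  P(-3/2 - I/3) = 113/18 + 2*I ≠ 0, so z = -3/2 - I/3 is a (simple) pole.
  P(-1) = 4 ≠ 0, so z = -1 is a (simple) pole.

Poles of f: {-3/2 - I/3, -1, 2/3 + 2*I}

Final answer: {-3/2 - I/3, -1, 2/3 + 2*I}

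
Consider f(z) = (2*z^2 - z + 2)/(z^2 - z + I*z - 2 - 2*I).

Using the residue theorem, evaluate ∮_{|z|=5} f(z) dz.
By the residue theorem, ∮_C f(z) dz = 2πi · (sum of the residues of f at the poles inside |z| = 5).

The denominator factors as (z + 1 + I)*(z - 2), so the singularities of f are simple poles at z = -1 - I, z = 2.
  |-1 - I|² = 2 < 25 = 5², so this pole is inside the contour.
  |2|² = 4 < 25 = 5², so this pole is inside the contour.

With P(z) = 2*z^2 - z + 2 and Q(z) = z^2 - z + I*z - 2 - 2*I, each pole is simple, so Res(f, z₀) = P(z₀)/Q'(z₀) with Q'(z) = 2*z - 1 + I.
  Res(f, -1 - I) = P(-1 - I)/Q'(-1 - I) = (3 + 5*I)/(-3 - I) = -7/5 - 6*I/5
  Res(f, 2) = P(2)/Q'(2) = (8)/(3 + I) = 12/5 - 4*I/5

Sum of residues inside C: 1 - 2*I
∮_C f(z) dz = 2πi · (1 - 2*I) = pi*(4 + 2*I)

Final answer: pi*(4 + 2*I)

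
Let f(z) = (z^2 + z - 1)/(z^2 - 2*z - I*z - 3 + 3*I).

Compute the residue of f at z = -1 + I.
Write f(z) = P(z)/Q(z) with P(z) = z^2 + z - 1 and Q(z) = z^2 - 2*z - I*z - 3 + 3*I.
The denominator factors as Q(z) = (z + 1 - I)*(z - 3), so z = -1 + I is a simple zero of Q and P is analytic there; z = -1 + I is therefore a simple pole and
  Res(f, z₀) = P(z₀)/Q'(z₀).

Q'(z) = 2*z - 2 - I, so Q'(-1 + I) = -4 + I.
P(-1 + I) = -2 - I.

Res(f, -1 + I) = (-2 - I)/(-4 + I) = 7/17 + 6*I/17

Final answer: 7/17 + 6*I/17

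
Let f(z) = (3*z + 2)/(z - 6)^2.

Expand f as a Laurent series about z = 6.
Put w = z - (6), i.e. z = w + 6. The denominator is w^2, so it suffices to rewrite the numerator in powers of w.

P(z) = 3*z + 2
P(w + 6) = 20 + 3*w

Dividing each term by w^2:
  f = 20/w^2 + 3/w

Substituting back w = z - 6:
  f(z) = 20/(z - 6)^2 + 3/(z - 6)

The series is finite because the numerator is a polynomial; the negative powers form the principal part, and the coefficient of 1/(z - 6) gives Res(f, 6) = 3.

Final answer: 20/(z - 6)^2 + 3/(z - 6)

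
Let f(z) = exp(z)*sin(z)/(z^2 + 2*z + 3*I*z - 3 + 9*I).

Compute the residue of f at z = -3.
Write f(z) = P(z)/Q(z) with P(z) = exp(z)*sin(z) and Q(z) = z^2 + 2*z + 3*I*z - 3 + 9*I.
The denominator factors as Q(z) = (z + 3)*(z - 1 + 3*I), so z = -3 is a simple zero of Q and P is analytic there; z = -3 is therefore a simple pole and
  Res(f, z₀) = P(z₀)/Q'(z₀).

Q'(z) = 2*z + 2 + 3*I, so Q'(-3) = -4 + 3*I.
P(-3) = -exp(-3)*sin(3).

Res(f, -3) = (-exp(-3)*sin(3))/(-4 + 3*I) = (4/25 + 3*I/25)*exp(-3)*sin(3)

Final answer: (4/25 + 3*I/25)*exp(-3)*sin(3)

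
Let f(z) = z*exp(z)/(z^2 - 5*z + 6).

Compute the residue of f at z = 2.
Write f(z) = P(z)/Q(z) with P(z) = z*exp(z) and Q(z) = z^2 - 5*z + 6.
The denominator factors as Q(z) = (z - 2)*(z - 3), so z = 2 is a simple zero of Q and P is analytic there; z = 2 is therefore a simple pole and
  Res(f, z₀) = P(z₀)/Q'(z₀).

Q'(z) = 2*z - 5, so Q'(2) = -1.
P(2) = 2*exp(2).

Res(f, 2) = (2*exp(2))/(-1) = -2*exp(2)

Final answer: -2*exp(2)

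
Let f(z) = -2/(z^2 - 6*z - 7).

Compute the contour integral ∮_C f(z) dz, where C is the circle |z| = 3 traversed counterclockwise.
By the residue theorem, ∮_C f(z) dz = 2πi · (sum of the residues of f at the poles inside |z| = 3).

The denominator factors as (z - 7)*(z + 1), so the singularities of f are simple poles at z = 7, z = -1.
  |7|² = 49 > 9 = 3², so this pole is outside the contour.
  |-1|² = 1 < 9 = 3², so this pole is inside the contour.

With P(z) = -2 and Q(z) = z^2 - 6*z - 7, each pole is simple, so Res(f, z₀) = P(z₀)/Q'(z₀) with Q'(z) = 2*z - 6.
  Res(f, -1) = P(-1)/Q'(-1) = (-2)/(-8) = 1/4

∮_C f(z) dz = 2πi · (1/4) = I*pi/2

Final answer: I*pi/2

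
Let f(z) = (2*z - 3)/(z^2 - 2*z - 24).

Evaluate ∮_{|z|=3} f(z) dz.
0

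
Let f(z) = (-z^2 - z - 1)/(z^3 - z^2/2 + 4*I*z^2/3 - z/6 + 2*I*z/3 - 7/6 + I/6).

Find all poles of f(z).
{-1/2 + 2*I/3, -I, 1 - I}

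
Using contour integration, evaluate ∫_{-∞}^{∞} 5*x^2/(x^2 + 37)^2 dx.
Let f(z) = 5*z^2/(z^2 + 37)^2. The denominator has no real zeros and deg Q - deg P = 2 ≥ 2, so the integral of f over the upper semicircle |z| = R tends to 0 as R → ∞. Closing the contour in the upper half-plane,
  ∫_{-∞}^{∞} f(x) dx = 2πi · Σ Res(f, z_k)  over the poles with Im z_k > 0.

Zeros of the denominator: z^2 + 37 = 0 gives z = ±sqrt(37)*I.
Upper half-plane: z = sqrt(37)*I (a pole of order 2).

Write f(z) = g(z)/(z - sqrt(37)*I)^2 with g(z) = 5*z^2/(z + sqrt(37)*I)^2. For a double pole, Res(f, z₀) = g'(z₀):
  g'(z) = 10*sqrt(37)*I*z/(z + sqrt(37)*I)^3
  Res(f, sqrt(37)*I) = g'(sqrt(37)*I) = -5*sqrt(37)*I/148

∫_{-∞}^{∞} f(x) dx = 2πi · (-5*sqrt(37)*I/148) = 5*sqrt(37)*pi/74

Final answer: 5*sqrt(37)*pi/74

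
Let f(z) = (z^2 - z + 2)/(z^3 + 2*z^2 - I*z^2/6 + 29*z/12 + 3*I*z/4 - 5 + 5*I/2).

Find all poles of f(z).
The singularities of f are the zeros of the denominator. Factoring,
  z^3 + 2*z^2 - I*z^2/6 + 29*z/12 + 3*I*z/4 - 5 + 5*I/2 = (z + 3/2 + 3*I/2)*(z + 3/2 - 2*I)*(z - 1 + I/3)
so the candidates are z = -3/2 - 3*I/2, z = -3/2 + 2*I, z = 1 - I/3.

Check the numerator P(z) = z^2 - z + 2 at each one:
  P(-3/2 - 3*I/2) = 7/2 + 6*I ≠ 0, so z = -3/2 - 3*I/2 is a (simple) pole.
  P(-3/2 + 2*I) = 7/4 - 8*I ≠ 0, so z = -3/2 + 2*I is a (simple) pole.
  P(1 - I/3) = 17/9 - I/3 ≠ 0, so z = 1 - I/3 is a (simple) pole.

Poles of f: {-3/2 - 3*I/2, -3/2 + 2*I, 1 - I/3}

Final answer: {-3/2 - 3*I/2, -3/2 + 2*I, 1 - I/3}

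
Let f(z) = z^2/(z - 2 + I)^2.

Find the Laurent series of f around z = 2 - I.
Put w = z - (2 - I), i.e. z = w + 2 - I. The denominator is w^2, so it suffices to rewrite the numerator in powers of w.

P(z) = z^2
P(w + 2 - I) = 3 - 4*I + (4 - 2*I)*w + w^2

Dividing each term by w^2:
  f = (3 - 4*I)/w^2 + (4 - 2*I)/w + 1

Substituting back w = z - 2 + I:
  f(z) = (3 - 4*I)/(z - 2 + I)^2 + (4 - 2*I)/(z - 2 + I) + 1

The series is finite because the numerator is a polynomial; the negative powers form the principal part, and the coefficient of 1/(z - 2 + I) gives Res(f, 2 - I) = 4 - 2*I.

Final answer: (3 - 4*I)/(z - 2 + I)^2 + (4 - 2*I)/(z - 2 + I) + 1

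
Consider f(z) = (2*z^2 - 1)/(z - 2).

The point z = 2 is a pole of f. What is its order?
Factor the denominator:
  z - 2 = (z - 2)

The numerator P(z) = 2*z^2 - 1 has P(2) = 7 ≠ 0, so no factor of (z - 2) cancels.
Near z = 2 we can therefore write f(z) = g(z)/(z - 2) with g analytic at 2 and g(2) ≠ 0 (g is just the numerator).

Hence z = 2 is a pole of order 1.

Final answer: 1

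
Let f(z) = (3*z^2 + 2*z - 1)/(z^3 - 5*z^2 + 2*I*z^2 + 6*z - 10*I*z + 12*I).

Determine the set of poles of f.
The singularities of f are the zeros of the denominator. Factoring,
  z^3 - 5*z^2 + 2*I*z^2 + 6*z - 10*I*z + 12*I = (z - 2)*(z - 3)*(z + 2*I)
so the candidates are z = 2, z = 3, z = -2*I.

Check the numerator P(z) = 3*z^2 + 2*z - 1 at each one:
  P(2) = 15 ≠ 0, so z = 2 is a (simple) pole.
  P(3) = 32 ≠ 0, so z = 3 is a (simple) pole.
  P(-2*I) = -13 - 4*I ≠ 0, so z = -2*I is a (simple) pole.

Poles of f: {-2*I, 2, 3}

Final answer: {-2*I, 2, 3}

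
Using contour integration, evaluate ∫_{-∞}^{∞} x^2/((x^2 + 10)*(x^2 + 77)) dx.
pi*(-sqrt(10) + sqrt(77))/67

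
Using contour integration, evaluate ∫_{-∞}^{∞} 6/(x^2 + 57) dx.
Let f(z) = 6/(z^2 + 57). The denominator has no real zeros and deg Q - deg P = 2 ≥ 2, so the integral of f over the upper semicircle |z| = R tends to 0 as R → ∞. Closing the contour in the upper half-plane,
  ∫_{-∞}^{∞} f(x) dx = 2πi · Σ Res(f, z_k)  over the poles with Im z_k > 0.

Zeros of the denominator: z^2 + 57 = 0 gives z = ±sqrt(57)*I.
Upper half-plane: z = sqrt(57)*I (simple).

Each pole is a simple zero of Q(z) = z^2 + 57, so Res(f, z₀) = P(z₀)/Q'(z₀) with P(z) = 6, Q'(z) = 2*z:
  Res(f, sqrt(57)*I) = (6)/(2*sqrt(57)*I) = -sqrt(57)*I/19

∫_{-∞}^{∞} f(x) dx = 2πi · (-sqrt(57)*I/19) = 2*sqrt(57)*pi/19

Final answer: 2*sqrt(57)*pi/19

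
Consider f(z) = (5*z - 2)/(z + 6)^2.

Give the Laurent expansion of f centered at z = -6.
Put w = z - (-6), i.e. z = w - 6. The denominator is w^2, so it suffices to rewrite the numerator in powers of w.

P(z) = 5*z - 2
P(w - 6) = -32 + 5*w

Dividing each term by w^2:
  f = -32/w^2 + 5/w

Substituting back w = z + 6:
  f(z) = -32/(z + 6)^2 + 5/(z + 6)

The series is finite because the numerator is a polynomial; the negative powers form the principal part, and the coefficient of 1/(z + 6) gives Res(f, -6) = 5.

Final answer: -32/(z + 6)^2 + 5/(z + 6)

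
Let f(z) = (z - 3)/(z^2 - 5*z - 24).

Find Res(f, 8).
Write f(z) = P(z)/Q(z) with P(z) = z - 3 and Q(z) = z^2 - 5*z - 24.
The denominator factors as Q(z) = (z + 3)*(z - 8), so z = 8 is a simple zero of Q and P is analytic there; z = 8 is therefore a simple pole and
  Res(f, z₀) = P(z₀)/Q'(z₀).

Q'(z) = 2*z - 5, so Q'(8) = 11.
P(8) = 5.

Res(f, 8) = (5)/(11) = 5/11

Final answer: 5/11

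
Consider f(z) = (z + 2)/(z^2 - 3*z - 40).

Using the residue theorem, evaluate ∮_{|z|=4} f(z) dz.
By the residue theorem, ∮_C f(z) dz = 2πi · (sum of the residues of f at the poles inside |z| = 4).

The denominator factors as (z - 8)*(z + 5), so the singularities of f are simple poles at z = 8, z = -5.
  |8|² = 64 > 16 = 4², so this pole is outside the contour.
  |-5|² = 25 > 16 = 4², so this pole is outside the contour.

No pole lies inside the contour, so f is analytic on and inside C and the integral is 0 (Cauchy's theorem).

Final answer: 0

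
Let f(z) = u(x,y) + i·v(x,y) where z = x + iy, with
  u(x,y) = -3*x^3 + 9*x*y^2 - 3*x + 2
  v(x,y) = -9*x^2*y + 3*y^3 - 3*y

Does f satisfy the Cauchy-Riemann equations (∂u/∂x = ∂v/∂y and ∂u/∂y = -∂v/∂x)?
∂u/∂x = -9*x^2 + 9*y^2 - 3
∂v/∂y = -9*x^2 + 9*y^2 - 3
∂u/∂y = 18*x*y
∂v/∂x = -18*x*y
∂u/∂x = ∂v/∂y and ∂u/∂y = -∂v/∂x hold identically; f is analytic.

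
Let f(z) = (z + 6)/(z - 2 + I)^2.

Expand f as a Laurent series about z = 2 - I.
Put w = z - (2 - I), i.e. z = w + 2 - I. The denominator is w^2, so it suffices to rewrite the numerator in powers of w.

P(z) = z + 6
P(w + 2 - I) = 8 - I + w

Dividing each term by w^2:
  f = (8 - I)/w^2 + 1/w

Substituting back w = z - 2 + I:
  f(z) = (8 - I)/(z - 2 + I)^2 + 1/(z - 2 + I)

The series is finite because the numerator is a polynomial; the negative powers form the principal part, and the coefficient of 1/(z - 2 + I) gives Res(f, 2 - I) = 1.

Final answer: (8 - I)/(z - 2 + I)^2 + 1/(z - 2 + I)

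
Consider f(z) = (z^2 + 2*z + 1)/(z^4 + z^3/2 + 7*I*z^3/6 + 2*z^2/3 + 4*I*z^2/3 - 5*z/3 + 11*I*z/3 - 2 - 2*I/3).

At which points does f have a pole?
The singularities of f are the zeros of the denominator. Factoring,
  z^4 + z^3/2 + 7*I*z^3/6 + 2*z^2/3 + 4*I*z^2/3 - 5*z/3 + 11*I*z/3 - 2 - 2*I/3 = (z + 1 + I)*(z + 2*I/3)*(z - 1 + I)*(z + 1/2 - 3*I/2)
so the candidates are z = -1 - I, z = -2*I/3, z = 1 - I, z = -1/2 + 3*I/2.

Check the numerator P(z) = z^2 + 2*z + 1 at each one:
  P(-1 - I) = -1 ≠ 0, so z = -1 - I is a (simple) pole.
  P(-2*I/3) = 5/9 - 4*I/3 ≠ 0, so z = -2*I/3 is a (simple) pole.
  P(1 - I) = 3 - 4*I ≠ 0, so z = 1 - I is a (simple) pole.
  P(-1/2 + 3*I/2) = -2 + 3*I/2 ≠ 0, so z = -1/2 + 3*I/2 is a (simple) pole.

Poles of f: {-1 - I, -1/2 + 3*I/2, -2*I/3, 1 - I}

Final answer: {-1 - I, -1/2 + 3*I/2, -2*I/3, 1 - I}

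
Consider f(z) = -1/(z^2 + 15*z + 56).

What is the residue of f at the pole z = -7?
-1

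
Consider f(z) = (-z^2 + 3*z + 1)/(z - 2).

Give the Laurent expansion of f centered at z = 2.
3/(z - 2) - 1 - (z - 2)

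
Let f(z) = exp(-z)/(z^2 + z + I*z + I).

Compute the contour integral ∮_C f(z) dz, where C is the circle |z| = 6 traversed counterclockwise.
By the residue theorem, ∮_C f(z) dz = 2πi · (sum of the residues of f at the poles inside |z| = 6).

The denominator factors as (z + I)*(z + 1), so the singularities of f are simple poles at z = -I, z = -1.
  |-I|² = 1 < 36 = 6², so this pole is inside the contour.
  |-1|² = 1 < 36 = 6², so this pole is inside the contour.

With P(z) = exp(-z) and Q(z) = z^2 + z + I*z + I, each pole is simple, so Res(f, z₀) = P(z₀)/Q'(z₀) with Q'(z) = 2*z + 1 + I.
  Res(f, -I) = P(-I)/Q'(-I) = (exp(I))/(1 - I) = (1/2 + I/2)*exp(I)
  Res(f, -1) = P(-1)/Q'(-1) = (exp(1))/(-1 + I) = exp(1)*(-1/2 - I/2)

Sum of residues inside C: exp(1)*(-1/2 - I/2) + (1/2 + I/2)*exp(I)
∮_C f(z) dz = 2πi · (exp(1)*(-1/2 - I/2) + (1/2 + I/2)*exp(I)) = exp(1)*pi*(1 - I) + pi*(-1 + I)*exp(I)

Final answer: exp(1)*pi*(1 - I) + pi*(-1 + I)*exp(I)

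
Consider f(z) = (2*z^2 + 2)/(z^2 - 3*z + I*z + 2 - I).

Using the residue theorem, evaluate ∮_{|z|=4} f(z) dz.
By the residue theorem, ∮_C f(z) dz = 2πi · (sum of the residues of f at the poles inside |z| = 4).

The denominator factors as (z - 2 + I)*(z - 1), so the singularities of f are simple poles at z = 2 - I, z = 1.
  |2 - I|² = 5 < 16 = 4², so this pole is inside the contour.
  |1|² = 1 < 16 = 4², so this pole is inside the contour.

With P(z) = 2*z^2 + 2 and Q(z) = z^2 - 3*z + I*z + 2 - I, each pole is simple, so Res(f, z₀) = P(z₀)/Q'(z₀) with Q'(z) = 2*z - 3 + I.
  Res(f, 2 - I) = P(2 - I)/Q'(2 - I) = (8 - 8*I)/(1 - I) = 8
  Res(f, 1) = P(1)/Q'(1) = (4)/(-1 + I) = -2 - 2*I

Sum of residues inside C: 6 - 2*I
∮_C f(z) dz = 2πi · (6 - 2*I) = pi*(4 + 12*I)

Final answer: pi*(4 + 12*I)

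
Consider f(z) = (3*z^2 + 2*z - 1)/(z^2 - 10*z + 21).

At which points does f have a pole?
The singularities of f are the zeros of the denominator. Factoring,
  z^2 - 10*z + 21 = (z - 3)*(z - 7)
so the candidates are z = 3, z = 7.

Check the numerator P(z) = 3*z^2 + 2*z - 1 at each one:
  P(3) = 32 ≠ 0, so z = 3 is a (simple) pole.
  P(7) = 160 ≠ 0, so z = 7 is a (simple) pole.

Poles of f: {3, 7}

Final answer: {3, 7}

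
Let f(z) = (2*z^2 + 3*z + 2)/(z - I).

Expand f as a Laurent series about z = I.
Put w = z - (I), i.e. z = w + I. The denominator is w, so it suffices to rewrite the numerator in powers of w.

P(z) = 2*z^2 + 3*z + 2
P(w + I) = 3*I + (3 + 4*I)*w + 2*w^2

Dividing each term by w:
  f = 3*I/w + 3 + 4*I + 2*w

Substituting back w = z - I:
  f(z) = 3*I/(z - I) + 3 + 4*I + 2*(z - I)

The series is finite because the numerator is a polynomial; the negative powers form the principal part, and the coefficient of 1/(z - I) gives Res(f, I) = 3*I.

Final answer: 3*I/(z - I) + 3 + 4*I + 2*(z - I)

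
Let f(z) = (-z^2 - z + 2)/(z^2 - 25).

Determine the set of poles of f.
The singularities of f are the zeros of the denominator. Factoring,
  z^2 - 25 = (z - 5)*(z + 5)
so the candidates are z = 5, z = -5.

Check the numerator P(z) = -z^2 - z + 2 at each one:
  P(5) = -28 ≠ 0, so z = 5 is a (simple) pole.
  P(-5) = -18 ≠ 0, so z = -5 is a (simple) pole.

Poles of f: {-5, 5}

Final answer: {-5, 5}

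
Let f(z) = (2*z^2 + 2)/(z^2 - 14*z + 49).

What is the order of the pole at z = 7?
2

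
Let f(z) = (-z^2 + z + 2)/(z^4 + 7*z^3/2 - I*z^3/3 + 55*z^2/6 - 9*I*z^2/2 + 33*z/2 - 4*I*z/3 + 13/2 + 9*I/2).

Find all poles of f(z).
The singularities of f are the zeros of the denominator. Factoring,
  z^4 + 7*z^3/2 - I*z^3/3 + 55*z^2/6 - 9*I*z^2/2 + 33*z/2 - 4*I*z/3 + 13/2 + 9*I/2 = (z + 2 + I)*(z - 3*I)*(z + 1/2 + 2*I/3)*(z + 1 + I)
so the candidates are z = -2 - I, z = 3*I, z = -1/2 - 2*I/3, z = -1 - I.

Check the numerator P(z) = -z^2 + z + 2 at each one:
  P(-2 - I) = -3 - 5*I ≠ 0, so z = -2 - I is a (simple) pole.
  P(3*I) = 11 + 3*I ≠ 0, so z = 3*I is a (simple) pole.
  P(-1/2 - 2*I/3) = 61/36 - 4*I/3 ≠ 0, so z = -1/2 - 2*I/3 is a (simple) pole.
  P(-1 - I) = 1 - 3*I ≠ 0, so z = -1 - I is a (simple) pole.

Poles of f: {-2 - I, -1 - I, -1/2 - 2*I/3, 3*I}

Final answer: {-2 - I, -1 - I, -1/2 - 2*I/3, 3*I}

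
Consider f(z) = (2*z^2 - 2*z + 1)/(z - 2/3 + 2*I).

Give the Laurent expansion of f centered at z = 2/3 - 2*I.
Put w = z - (2/3 - 2*I), i.e. z = w + 2/3 - 2*I. The denominator is w, so it suffices to rewrite the numerator in powers of w.

P(z) = 2*z^2 - 2*z + 1
P(w + 2/3 - 2*I) = -67/9 - 4*I/3 + (2/3 - 8*I)*w + 2*w^2

Dividing each term by w:
  f = (-67/9 - 4*I/3)/w + 2/3 - 8*I + 2*w

Substituting back w = z - 2/3 + 2*I:
  f(z) = (-67/9 - 4*I/3)/(z - 2/3 + 2*I) + 2/3 - 8*I + 2*(z - 2/3 + 2*I)

The series is finite because the numerator is a polynomial; the negative powers form the principal part, and the coefficient of 1/(z - 2/3 + 2*I) gives Res(f, 2/3 - 2*I) = -67/9 - 4*I/3.

Final answer: (-67/9 - 4*I/3)/(z - 2/3 + 2*I) + 2/3 - 8*I + 2*(z - 2/3 + 2*I)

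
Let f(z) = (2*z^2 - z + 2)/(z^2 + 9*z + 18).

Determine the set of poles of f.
The singularities of f are the zeros of the denominator. Factoring,
  z^2 + 9*z + 18 = (z + 6)*(z + 3)
so the candidates are z = -6, z = -3.

Check the numerator P(z) = 2*z^2 - z + 2 at each one:
  P(-6) = 80 ≠ 0, so z = -6 is a (simple) pole.
  P(-3) = 23 ≠ 0, so z = -3 is a (simple) pole.

Poles of f: {-6, -3}

Final answer: {-6, -3}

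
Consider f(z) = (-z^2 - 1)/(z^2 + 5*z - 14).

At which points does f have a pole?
The singularities of f are the zeros of the denominator. Factoring,
  z^2 + 5*z - 14 = (z - 2)*(z + 7)
so the candidates are z = 2, z = -7.

Check the numerator P(z) = -z^2 - 1 at each one:
  P(2) = -5 ≠ 0, so z = 2 is a (simple) pole.
  P(-7) = -50 ≠ 0, so z = -7 is a (simple) pole.

Poles of f: {-7, 2}

Final answer: {-7, 2}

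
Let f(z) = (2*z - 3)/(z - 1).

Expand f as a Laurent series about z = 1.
Put w = z - (1), i.e. z = w + 1. The denominator is w, so it suffices to rewrite the numerator in powers of w.

P(z) = 2*z - 3
P(w + 1) = -1 + 2*w

Dividing each term by w:
  f = -1/w + 2

Substituting back w = z - 1:
  f(z) = -1/(z - 1) + 2

The series is finite because the numerator is a polynomial; the negative powers form the principal part, and the coefficient of 1/(z - 1) gives Res(f, 1) = -1.

Final answer: -1/(z - 1) + 2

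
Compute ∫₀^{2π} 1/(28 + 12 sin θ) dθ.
Call the integral J. The integrand is 2π-periodic and we integrate over a full period, so shifting θ does not change the value (θ → θ + π/2 turns sin θ into cos θ). Hence
  J = ∫₀^{2π} dθ/(28 + 12 cos θ).
Put z = e^{iθ}: then cos θ = (z + 1/z)/2, dθ = dz/(iz), and z runs once counterclockwise around |z| = 1:
  J = ∮_{|z|=1} 1/(28 + 12*(z + 1/z)/2) · dz/(iz) = (2/i) ∮_{|z|=1} dz/(12*z^2 + 56*z + 12).
The roots of 12*z^2 + 56*z + 12 are z = (-28 ± sqrt(28^2 - 12^2))/12, with sqrt(640) = 8*sqrt(10); their product is 1, so only z₊ = -7/3 + 2*sqrt(10)/3 lies inside the unit circle (z₋ = -7/3 - 2*sqrt(10)/3 lies outside).
z₊ is a simple zero of q(z) = 12*z^2 + 56*z + 12, so Res(1/q, z₊) = 1/q'(z₊) with q'(z) = 24*z + 56; and q'(z₊) = 12*(z₊ - z₋) = 16*sqrt(10).
Therefore J = (2/i) · 2πi · 1/(16*sqrt(10)) = 2*pi/(8*sqrt(10)) = sqrt(10)*pi/40

Final answer: sqrt(10)*pi/40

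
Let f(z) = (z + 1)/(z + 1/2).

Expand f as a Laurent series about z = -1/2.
Put w = z - (-1/2), i.e. z = w - 1/2. The denominator is w, so it suffices to rewrite the numerator in powers of w.

P(z) = z + 1
P(w - 1/2) = 1/2 + w

Dividing each term by w:
  f = 1/(2*w) + 1

Substituting back w = z + 1/2:
  f(z) = 1/(2*(z + 1/2)) + 1

The series is finite because the numerator is a polynomial; the negative powers form the principal part, and the coefficient of 1/(z + 1/2) gives Res(f, -1/2) = 1/2.

Final answer: 1/(2*(z + 1/2)) + 1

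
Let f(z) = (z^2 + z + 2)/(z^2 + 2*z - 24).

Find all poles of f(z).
The singularities of f are the zeros of the denominator. Factoring,
  z^2 + 2*z - 24 = (z - 4)*(z + 6)
so the candidates are z = 4, z = -6.

Check the numerator P(z) = z^2 + z + 2 at each one:
  P(4) = 22 ≠ 0, so z = 4 is a (simple) pole.
  P(-6) = 32 ≠ 0, so z = -6 is a (simple) pole.

Poles of f: {-6, 4}

Final answer: {-6, 4}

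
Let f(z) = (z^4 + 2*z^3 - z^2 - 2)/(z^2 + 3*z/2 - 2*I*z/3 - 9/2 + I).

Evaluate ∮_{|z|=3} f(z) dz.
By the residue theorem, ∮_C f(z) dz = 2πi · (sum of the residues of f at the poles inside |z| = 3).

The denominator factors as (z + 3 - 2*I/3)*(z - 3/2), so the singularities of f are simple poles at z = -3 + 2*I/3, z = 3/2.
  |-3 + 2*I/3|² = 85/9 > 9 = 3², so this pole is outside the contour.
  |3/2|² = 9/4 < 9 = 3², so this pole is inside the contour.

With P(z) = z^4 + 2*z^3 - z^2 - 2 and Q(z) = z^2 + 3*z/2 - 2*I*z/3 - 9/2 + I, each pole is simple, so Res(f, z₀) = P(z₀)/Q'(z₀) with Q'(z) = 2*z + 3/2 - 2*I/3.
  Res(f, 3/2) = P(3/2)/Q'(3/2) = (121/16)/(9/2 - 2*I/3) = 9801/5960 + 363*I/1490

∮_C f(z) dz = 2πi · (9801/5960 + 363*I/1490) = pi*(-363/745 + 9801*I/2980)

Final answer: pi*(-363/745 + 9801*I/2980)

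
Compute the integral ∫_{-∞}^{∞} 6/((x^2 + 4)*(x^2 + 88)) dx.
Let f(z) = 6/((z^2 + 4)*(z^2 + 88)). The denominator has no real zeros and deg Q - deg P = 4 ≥ 2, so the integral of f over the upper semicircle |z| = R tends to 0 as R → ∞. Closing the contour in the upper half-plane,
  ∫_{-∞}^{∞} f(x) dx = 2πi · Σ Res(f, z_k)  over the poles with Im z_k > 0.

Zeros of the denominator: z^2 + 4 = 0 gives z = ±2*I; z^2 + 88 = 0 gives z = ±2*sqrt(22)*I.
Upper half-plane: z = 2*I, z = 2*sqrt(22)*I (simple).

Each pole is a simple zero of Q(z) = z^4 + 92*z^2 + 352, so Res(f, z₀) = P(z₀)/Q'(z₀) with P(z) = 6, Q'(z) = 4*z^3 + 184*z:
  Res(f, 2*I) = (6)/(336*I) = -I/56
  Res(f, 2*sqrt(22)*I) = (6)/(-336*sqrt(22)*I) = sqrt(22)*I/1232

Sum of residues: I*(-22 + sqrt(22))/1232
∫_{-∞}^{∞} f(x) dx = 2πi · (I*(-22 + sqrt(22))/1232) = pi*(22 - sqrt(22))/616

Final answer: pi*(22 - sqrt(22))/616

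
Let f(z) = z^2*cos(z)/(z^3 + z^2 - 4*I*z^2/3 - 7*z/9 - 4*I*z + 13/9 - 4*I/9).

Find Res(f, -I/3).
Write f(z) = P(z)/Q(z) with P(z) = z^2*cos(z) and Q(z) = z^3 + z^2 - 4*I*z^2/3 - 7*z/9 - 4*I*z + 13/9 - 4*I/9.
The denominator factors as Q(z) = (z + 2 + I/3)*(z + I/3)*(z - 1 - 2*I), so z = -I/3 is a simple zero of Q and P is analytic there; z = -I/3 is therefore a simple pole and
  Res(f, z₀) = P(z₀)/Q'(z₀).

Q'(z) = 3*z^2 + 2*z - 8*I*z/3 - 7/9 - 4*I, so Q'(-I/3) = -2 - 14*I/3.
P(-I/3) = -cosh(1/3)/9.

Res(f, -I/3) = (-cosh(1/3)/9)/(-2 - 14*I/3) = (1/116 - 7*I/348)*cosh(1/3)

Final answer: (1/116 - 7*I/348)*cosh(1/3)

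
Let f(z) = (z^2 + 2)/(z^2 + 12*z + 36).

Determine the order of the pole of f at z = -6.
Factor the denominator:
  z^2 + 12*z + 36 = (z + 6)^2

The numerator P(z) = z^2 + 2 has P(-6) = 38 ≠ 0, so no factor of (z + 6) cancels.
Near z = -6 we can therefore write f(z) = g(z)/(z + 6)^2 with g analytic at -6 and g(-6) ≠ 0 (g is just the numerator).

Hence z = -6 is a pole of order 2.

Final answer: 2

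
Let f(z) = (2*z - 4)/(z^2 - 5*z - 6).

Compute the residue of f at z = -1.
Write f(z) = P(z)/Q(z) with P(z) = 2*z - 4 and Q(z) = z^2 - 5*z - 6.
The denominator factors as Q(z) = (z + 1)*(z - 6), so z = -1 is a simple zero of Q and P is analytic there; z = -1 is therefore a simple pole and
  Res(f, z₀) = P(z₀)/Q'(z₀).

Q'(z) = 2*z - 5, so Q'(-1) = -7.
P(-1) = -6.

Res(f, -1) = (-6)/(-7) = 6/7

Final answer: 6/7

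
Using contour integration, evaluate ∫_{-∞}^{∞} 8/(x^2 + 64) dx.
pi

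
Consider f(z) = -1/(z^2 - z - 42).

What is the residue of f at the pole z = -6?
Write f(z) = P(z)/Q(z) with P(z) = -1 and Q(z) = z^2 - z - 42.
The denominator factors as Q(z) = (z - 7)*(z + 6), so z = -6 is a simple zero of Q and P is analytic there; z = -6 is therefore a simple pole and
  Res(f, z₀) = P(z₀)/Q'(z₀).

Q'(z) = 2*z - 1, so Q'(-6) = -13.
P(-6) = -1.

Res(f, -6) = (-1)/(-13) = 1/13

Final answer: 1/13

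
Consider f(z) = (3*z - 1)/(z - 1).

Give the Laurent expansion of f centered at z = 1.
Put w = z - (1), i.e. z = w + 1. The denominator is w, so it suffices to rewrite the numerator in powers of w.

P(z) = 3*z - 1
P(w + 1) = 2 + 3*w

Dividing each term by w:
  f = 2/w + 3

Substituting back w = z - 1:
  f(z) = 2/(z - 1) + 3

The series is finite because the numerator is a polynomial; the negative powers form the principal part, and the coefficient of 1/(z - 1) gives Res(f, 1) = 2.

Final answer: 2/(z - 1) + 3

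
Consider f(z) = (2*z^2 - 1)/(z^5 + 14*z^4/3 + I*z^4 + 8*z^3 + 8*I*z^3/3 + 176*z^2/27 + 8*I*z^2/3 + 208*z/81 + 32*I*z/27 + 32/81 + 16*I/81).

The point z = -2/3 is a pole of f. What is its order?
4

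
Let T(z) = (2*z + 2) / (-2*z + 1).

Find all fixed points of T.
{-1/4 - sqrt(15)*I/4, -1/4 + sqrt(15)*I/4}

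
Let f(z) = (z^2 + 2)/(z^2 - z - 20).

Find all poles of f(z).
The singularities of f are the zeros of the denominator. Factoring,
  z^2 - z - 20 = (z - 5)*(z + 4)
so the candidates are z = 5, z = -4.

Check the numerator P(z) = z^2 + 2 at each one:
  P(5) = 27 ≠ 0, so z = 5 is a (simple) pole.
  P(-4) = 18 ≠ 0, so z = -4 is a (simple) pole.

Poles of f: {-4, 5}

Final answer: {-4, 5}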